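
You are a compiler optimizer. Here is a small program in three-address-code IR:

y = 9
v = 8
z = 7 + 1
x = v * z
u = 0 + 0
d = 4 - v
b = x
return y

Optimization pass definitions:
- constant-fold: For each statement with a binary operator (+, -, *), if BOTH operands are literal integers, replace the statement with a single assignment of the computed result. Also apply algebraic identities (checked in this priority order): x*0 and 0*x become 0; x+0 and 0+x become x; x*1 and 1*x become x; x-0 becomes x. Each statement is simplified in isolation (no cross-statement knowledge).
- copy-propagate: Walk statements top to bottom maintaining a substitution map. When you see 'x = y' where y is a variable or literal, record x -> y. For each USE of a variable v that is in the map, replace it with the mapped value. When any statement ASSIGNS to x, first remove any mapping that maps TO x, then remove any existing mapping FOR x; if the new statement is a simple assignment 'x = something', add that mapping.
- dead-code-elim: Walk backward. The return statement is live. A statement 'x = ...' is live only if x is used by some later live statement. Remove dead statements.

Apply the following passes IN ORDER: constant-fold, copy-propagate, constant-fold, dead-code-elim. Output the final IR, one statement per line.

Answer: return 9

Derivation:
Initial IR:
  y = 9
  v = 8
  z = 7 + 1
  x = v * z
  u = 0 + 0
  d = 4 - v
  b = x
  return y
After constant-fold (8 stmts):
  y = 9
  v = 8
  z = 8
  x = v * z
  u = 0
  d = 4 - v
  b = x
  return y
After copy-propagate (8 stmts):
  y = 9
  v = 8
  z = 8
  x = 8 * 8
  u = 0
  d = 4 - 8
  b = x
  return 9
After constant-fold (8 stmts):
  y = 9
  v = 8
  z = 8
  x = 64
  u = 0
  d = -4
  b = x
  return 9
After dead-code-elim (1 stmts):
  return 9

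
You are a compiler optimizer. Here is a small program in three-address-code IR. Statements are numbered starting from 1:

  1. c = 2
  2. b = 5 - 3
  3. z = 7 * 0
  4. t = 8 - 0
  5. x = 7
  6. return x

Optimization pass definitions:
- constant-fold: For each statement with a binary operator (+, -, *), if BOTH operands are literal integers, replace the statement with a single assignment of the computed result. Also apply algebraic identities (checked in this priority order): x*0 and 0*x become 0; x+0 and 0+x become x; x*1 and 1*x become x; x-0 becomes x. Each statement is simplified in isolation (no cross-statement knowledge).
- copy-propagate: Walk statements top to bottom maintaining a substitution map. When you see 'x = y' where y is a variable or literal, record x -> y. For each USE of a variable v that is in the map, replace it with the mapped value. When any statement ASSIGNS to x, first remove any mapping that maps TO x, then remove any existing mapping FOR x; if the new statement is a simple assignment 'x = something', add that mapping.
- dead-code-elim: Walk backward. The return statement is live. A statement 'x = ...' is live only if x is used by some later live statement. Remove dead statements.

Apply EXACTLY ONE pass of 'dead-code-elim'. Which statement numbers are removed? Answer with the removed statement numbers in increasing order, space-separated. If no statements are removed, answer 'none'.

Backward liveness scan:
Stmt 1 'c = 2': DEAD (c not in live set [])
Stmt 2 'b = 5 - 3': DEAD (b not in live set [])
Stmt 3 'z = 7 * 0': DEAD (z not in live set [])
Stmt 4 't = 8 - 0': DEAD (t not in live set [])
Stmt 5 'x = 7': KEEP (x is live); live-in = []
Stmt 6 'return x': KEEP (return); live-in = ['x']
Removed statement numbers: [1, 2, 3, 4]
Surviving IR:
  x = 7
  return x

Answer: 1 2 3 4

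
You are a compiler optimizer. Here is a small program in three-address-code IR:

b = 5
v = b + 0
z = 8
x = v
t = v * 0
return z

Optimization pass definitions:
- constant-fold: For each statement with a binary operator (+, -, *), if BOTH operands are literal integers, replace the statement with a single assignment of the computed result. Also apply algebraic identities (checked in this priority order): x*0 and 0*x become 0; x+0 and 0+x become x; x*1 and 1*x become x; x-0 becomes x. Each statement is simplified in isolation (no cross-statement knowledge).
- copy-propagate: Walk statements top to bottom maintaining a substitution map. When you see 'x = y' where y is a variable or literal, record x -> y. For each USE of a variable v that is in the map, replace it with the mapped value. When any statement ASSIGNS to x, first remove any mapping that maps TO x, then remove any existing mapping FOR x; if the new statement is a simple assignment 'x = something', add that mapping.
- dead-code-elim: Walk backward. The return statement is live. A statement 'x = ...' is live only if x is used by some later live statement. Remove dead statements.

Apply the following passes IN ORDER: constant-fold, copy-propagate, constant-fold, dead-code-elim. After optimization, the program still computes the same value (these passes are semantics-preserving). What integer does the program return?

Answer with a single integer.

Answer: 8

Derivation:
Initial IR:
  b = 5
  v = b + 0
  z = 8
  x = v
  t = v * 0
  return z
After constant-fold (6 stmts):
  b = 5
  v = b
  z = 8
  x = v
  t = 0
  return z
After copy-propagate (6 stmts):
  b = 5
  v = 5
  z = 8
  x = 5
  t = 0
  return 8
After constant-fold (6 stmts):
  b = 5
  v = 5
  z = 8
  x = 5
  t = 0
  return 8
After dead-code-elim (1 stmts):
  return 8
Evaluate:
  b = 5  =>  b = 5
  v = b + 0  =>  v = 5
  z = 8  =>  z = 8
  x = v  =>  x = 5
  t = v * 0  =>  t = 0
  return z = 8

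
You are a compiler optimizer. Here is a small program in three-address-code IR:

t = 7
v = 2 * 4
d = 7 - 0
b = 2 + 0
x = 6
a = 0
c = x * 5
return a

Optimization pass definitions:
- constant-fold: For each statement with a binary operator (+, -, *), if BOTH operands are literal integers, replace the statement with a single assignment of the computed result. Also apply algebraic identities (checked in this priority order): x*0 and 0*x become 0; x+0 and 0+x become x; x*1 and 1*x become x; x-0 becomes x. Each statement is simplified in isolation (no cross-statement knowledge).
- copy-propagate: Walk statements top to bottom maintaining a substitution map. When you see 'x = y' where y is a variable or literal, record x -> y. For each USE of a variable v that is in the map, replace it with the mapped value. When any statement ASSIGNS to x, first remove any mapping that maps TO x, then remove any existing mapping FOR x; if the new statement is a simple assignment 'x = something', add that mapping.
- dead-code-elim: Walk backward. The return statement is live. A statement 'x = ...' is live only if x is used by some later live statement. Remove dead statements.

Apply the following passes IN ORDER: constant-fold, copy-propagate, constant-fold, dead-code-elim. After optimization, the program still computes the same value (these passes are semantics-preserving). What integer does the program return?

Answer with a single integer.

Initial IR:
  t = 7
  v = 2 * 4
  d = 7 - 0
  b = 2 + 0
  x = 6
  a = 0
  c = x * 5
  return a
After constant-fold (8 stmts):
  t = 7
  v = 8
  d = 7
  b = 2
  x = 6
  a = 0
  c = x * 5
  return a
After copy-propagate (8 stmts):
  t = 7
  v = 8
  d = 7
  b = 2
  x = 6
  a = 0
  c = 6 * 5
  return 0
After constant-fold (8 stmts):
  t = 7
  v = 8
  d = 7
  b = 2
  x = 6
  a = 0
  c = 30
  return 0
After dead-code-elim (1 stmts):
  return 0
Evaluate:
  t = 7  =>  t = 7
  v = 2 * 4  =>  v = 8
  d = 7 - 0  =>  d = 7
  b = 2 + 0  =>  b = 2
  x = 6  =>  x = 6
  a = 0  =>  a = 0
  c = x * 5  =>  c = 30
  return a = 0

Answer: 0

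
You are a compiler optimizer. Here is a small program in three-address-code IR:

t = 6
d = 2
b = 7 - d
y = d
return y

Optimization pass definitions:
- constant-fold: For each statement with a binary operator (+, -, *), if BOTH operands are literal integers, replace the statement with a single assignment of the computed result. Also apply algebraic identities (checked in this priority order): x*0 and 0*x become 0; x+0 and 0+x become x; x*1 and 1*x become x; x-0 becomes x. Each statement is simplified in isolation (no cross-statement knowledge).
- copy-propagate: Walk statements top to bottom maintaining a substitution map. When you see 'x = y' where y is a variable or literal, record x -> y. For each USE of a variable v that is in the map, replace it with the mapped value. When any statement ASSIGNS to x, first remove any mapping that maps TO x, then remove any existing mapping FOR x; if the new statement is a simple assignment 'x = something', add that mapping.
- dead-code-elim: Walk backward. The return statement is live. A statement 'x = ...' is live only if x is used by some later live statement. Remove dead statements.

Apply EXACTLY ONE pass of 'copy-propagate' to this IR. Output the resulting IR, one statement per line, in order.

Answer: t = 6
d = 2
b = 7 - 2
y = 2
return 2

Derivation:
Applying copy-propagate statement-by-statement:
  [1] t = 6  (unchanged)
  [2] d = 2  (unchanged)
  [3] b = 7 - d  -> b = 7 - 2
  [4] y = d  -> y = 2
  [5] return y  -> return 2
Result (5 stmts):
  t = 6
  d = 2
  b = 7 - 2
  y = 2
  return 2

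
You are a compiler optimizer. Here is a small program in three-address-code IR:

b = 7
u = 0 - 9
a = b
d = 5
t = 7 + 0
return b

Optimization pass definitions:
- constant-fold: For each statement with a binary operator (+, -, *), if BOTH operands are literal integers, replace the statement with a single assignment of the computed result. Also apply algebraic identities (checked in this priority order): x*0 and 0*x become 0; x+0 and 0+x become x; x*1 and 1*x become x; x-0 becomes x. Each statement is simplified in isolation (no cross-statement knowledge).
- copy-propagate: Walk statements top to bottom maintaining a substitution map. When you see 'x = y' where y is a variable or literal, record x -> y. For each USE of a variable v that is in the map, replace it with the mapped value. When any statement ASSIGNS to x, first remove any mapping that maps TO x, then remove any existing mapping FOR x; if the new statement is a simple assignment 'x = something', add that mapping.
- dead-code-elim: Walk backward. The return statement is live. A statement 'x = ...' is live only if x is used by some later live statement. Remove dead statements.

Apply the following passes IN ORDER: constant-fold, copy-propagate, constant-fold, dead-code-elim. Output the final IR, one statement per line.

Answer: return 7

Derivation:
Initial IR:
  b = 7
  u = 0 - 9
  a = b
  d = 5
  t = 7 + 0
  return b
After constant-fold (6 stmts):
  b = 7
  u = -9
  a = b
  d = 5
  t = 7
  return b
After copy-propagate (6 stmts):
  b = 7
  u = -9
  a = 7
  d = 5
  t = 7
  return 7
After constant-fold (6 stmts):
  b = 7
  u = -9
  a = 7
  d = 5
  t = 7
  return 7
After dead-code-elim (1 stmts):
  return 7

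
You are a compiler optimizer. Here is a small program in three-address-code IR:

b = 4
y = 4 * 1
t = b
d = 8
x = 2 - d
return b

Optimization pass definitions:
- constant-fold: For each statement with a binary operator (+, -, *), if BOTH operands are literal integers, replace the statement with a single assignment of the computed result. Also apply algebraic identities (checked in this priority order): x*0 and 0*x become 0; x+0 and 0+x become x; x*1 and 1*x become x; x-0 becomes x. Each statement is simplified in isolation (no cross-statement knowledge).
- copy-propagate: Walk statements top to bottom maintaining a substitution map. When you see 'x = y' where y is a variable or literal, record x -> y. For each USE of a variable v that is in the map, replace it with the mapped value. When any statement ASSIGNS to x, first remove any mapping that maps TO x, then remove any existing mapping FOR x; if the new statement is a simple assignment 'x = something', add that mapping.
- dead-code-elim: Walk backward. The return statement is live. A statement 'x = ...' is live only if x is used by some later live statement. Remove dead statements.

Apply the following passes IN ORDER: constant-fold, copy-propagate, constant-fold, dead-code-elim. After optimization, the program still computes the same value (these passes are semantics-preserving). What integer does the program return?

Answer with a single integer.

Answer: 4

Derivation:
Initial IR:
  b = 4
  y = 4 * 1
  t = b
  d = 8
  x = 2 - d
  return b
After constant-fold (6 stmts):
  b = 4
  y = 4
  t = b
  d = 8
  x = 2 - d
  return b
After copy-propagate (6 stmts):
  b = 4
  y = 4
  t = 4
  d = 8
  x = 2 - 8
  return 4
After constant-fold (6 stmts):
  b = 4
  y = 4
  t = 4
  d = 8
  x = -6
  return 4
After dead-code-elim (1 stmts):
  return 4
Evaluate:
  b = 4  =>  b = 4
  y = 4 * 1  =>  y = 4
  t = b  =>  t = 4
  d = 8  =>  d = 8
  x = 2 - d  =>  x = -6
  return b = 4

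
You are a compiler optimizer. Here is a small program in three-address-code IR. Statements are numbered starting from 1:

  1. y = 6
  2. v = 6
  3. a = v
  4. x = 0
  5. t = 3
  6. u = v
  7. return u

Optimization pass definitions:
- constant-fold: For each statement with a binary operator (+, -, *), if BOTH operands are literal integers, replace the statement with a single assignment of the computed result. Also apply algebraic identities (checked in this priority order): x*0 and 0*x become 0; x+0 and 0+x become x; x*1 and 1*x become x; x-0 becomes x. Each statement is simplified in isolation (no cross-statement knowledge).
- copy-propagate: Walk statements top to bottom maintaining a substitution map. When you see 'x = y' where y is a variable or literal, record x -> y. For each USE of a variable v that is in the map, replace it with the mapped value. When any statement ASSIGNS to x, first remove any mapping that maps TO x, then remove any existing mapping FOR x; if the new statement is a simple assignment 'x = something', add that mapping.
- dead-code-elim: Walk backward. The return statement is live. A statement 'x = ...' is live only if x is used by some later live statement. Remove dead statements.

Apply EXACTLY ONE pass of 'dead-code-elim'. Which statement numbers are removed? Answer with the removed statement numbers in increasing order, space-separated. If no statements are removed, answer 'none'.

Answer: 1 3 4 5

Derivation:
Backward liveness scan:
Stmt 1 'y = 6': DEAD (y not in live set [])
Stmt 2 'v = 6': KEEP (v is live); live-in = []
Stmt 3 'a = v': DEAD (a not in live set ['v'])
Stmt 4 'x = 0': DEAD (x not in live set ['v'])
Stmt 5 't = 3': DEAD (t not in live set ['v'])
Stmt 6 'u = v': KEEP (u is live); live-in = ['v']
Stmt 7 'return u': KEEP (return); live-in = ['u']
Removed statement numbers: [1, 3, 4, 5]
Surviving IR:
  v = 6
  u = v
  return u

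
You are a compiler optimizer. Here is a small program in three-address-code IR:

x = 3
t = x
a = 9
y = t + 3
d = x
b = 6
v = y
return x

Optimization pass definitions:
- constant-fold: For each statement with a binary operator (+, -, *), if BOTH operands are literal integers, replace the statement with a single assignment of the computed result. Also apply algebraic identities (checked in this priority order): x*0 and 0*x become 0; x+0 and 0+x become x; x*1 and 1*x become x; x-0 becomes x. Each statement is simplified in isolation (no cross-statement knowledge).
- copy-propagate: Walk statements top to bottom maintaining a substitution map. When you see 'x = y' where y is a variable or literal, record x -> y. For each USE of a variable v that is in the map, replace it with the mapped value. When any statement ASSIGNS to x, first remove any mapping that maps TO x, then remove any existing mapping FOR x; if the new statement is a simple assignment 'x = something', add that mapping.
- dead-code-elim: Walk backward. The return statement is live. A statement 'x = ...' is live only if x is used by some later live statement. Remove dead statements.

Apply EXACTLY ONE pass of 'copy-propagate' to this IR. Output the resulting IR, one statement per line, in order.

Applying copy-propagate statement-by-statement:
  [1] x = 3  (unchanged)
  [2] t = x  -> t = 3
  [3] a = 9  (unchanged)
  [4] y = t + 3  -> y = 3 + 3
  [5] d = x  -> d = 3
  [6] b = 6  (unchanged)
  [7] v = y  (unchanged)
  [8] return x  -> return 3
Result (8 stmts):
  x = 3
  t = 3
  a = 9
  y = 3 + 3
  d = 3
  b = 6
  v = y
  return 3

Answer: x = 3
t = 3
a = 9
y = 3 + 3
d = 3
b = 6
v = y
return 3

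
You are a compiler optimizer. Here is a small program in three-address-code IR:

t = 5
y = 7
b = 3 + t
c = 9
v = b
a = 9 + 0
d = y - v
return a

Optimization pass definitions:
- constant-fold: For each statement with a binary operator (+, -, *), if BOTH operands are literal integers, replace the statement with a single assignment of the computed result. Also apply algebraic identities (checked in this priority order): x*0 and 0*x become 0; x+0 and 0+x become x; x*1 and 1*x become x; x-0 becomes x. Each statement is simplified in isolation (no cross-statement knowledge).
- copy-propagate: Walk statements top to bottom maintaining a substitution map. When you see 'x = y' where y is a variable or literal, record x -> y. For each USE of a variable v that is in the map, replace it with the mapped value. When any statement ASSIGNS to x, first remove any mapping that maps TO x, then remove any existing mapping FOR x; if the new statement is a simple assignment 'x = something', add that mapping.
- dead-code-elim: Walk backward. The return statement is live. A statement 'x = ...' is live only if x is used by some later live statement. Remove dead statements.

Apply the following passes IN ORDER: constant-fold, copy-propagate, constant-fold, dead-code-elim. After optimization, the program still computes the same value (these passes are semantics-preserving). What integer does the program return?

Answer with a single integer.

Initial IR:
  t = 5
  y = 7
  b = 3 + t
  c = 9
  v = b
  a = 9 + 0
  d = y - v
  return a
After constant-fold (8 stmts):
  t = 5
  y = 7
  b = 3 + t
  c = 9
  v = b
  a = 9
  d = y - v
  return a
After copy-propagate (8 stmts):
  t = 5
  y = 7
  b = 3 + 5
  c = 9
  v = b
  a = 9
  d = 7 - b
  return 9
After constant-fold (8 stmts):
  t = 5
  y = 7
  b = 8
  c = 9
  v = b
  a = 9
  d = 7 - b
  return 9
After dead-code-elim (1 stmts):
  return 9
Evaluate:
  t = 5  =>  t = 5
  y = 7  =>  y = 7
  b = 3 + t  =>  b = 8
  c = 9  =>  c = 9
  v = b  =>  v = 8
  a = 9 + 0  =>  a = 9
  d = y - v  =>  d = -1
  return a = 9

Answer: 9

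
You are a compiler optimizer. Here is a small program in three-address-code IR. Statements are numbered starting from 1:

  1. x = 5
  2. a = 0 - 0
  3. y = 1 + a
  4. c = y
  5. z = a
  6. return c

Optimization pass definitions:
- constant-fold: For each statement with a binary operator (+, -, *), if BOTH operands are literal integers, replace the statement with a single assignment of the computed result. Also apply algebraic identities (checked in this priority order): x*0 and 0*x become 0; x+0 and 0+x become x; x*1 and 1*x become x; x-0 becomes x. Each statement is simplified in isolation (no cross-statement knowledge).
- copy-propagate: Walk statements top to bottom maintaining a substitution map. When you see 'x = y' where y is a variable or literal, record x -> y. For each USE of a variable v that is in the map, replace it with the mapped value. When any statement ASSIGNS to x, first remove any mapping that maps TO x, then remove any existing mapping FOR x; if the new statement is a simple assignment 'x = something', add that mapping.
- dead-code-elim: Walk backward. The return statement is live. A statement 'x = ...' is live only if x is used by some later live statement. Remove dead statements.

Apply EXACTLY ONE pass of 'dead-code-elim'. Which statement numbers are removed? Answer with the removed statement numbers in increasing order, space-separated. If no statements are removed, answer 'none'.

Answer: 1 5

Derivation:
Backward liveness scan:
Stmt 1 'x = 5': DEAD (x not in live set [])
Stmt 2 'a = 0 - 0': KEEP (a is live); live-in = []
Stmt 3 'y = 1 + a': KEEP (y is live); live-in = ['a']
Stmt 4 'c = y': KEEP (c is live); live-in = ['y']
Stmt 5 'z = a': DEAD (z not in live set ['c'])
Stmt 6 'return c': KEEP (return); live-in = ['c']
Removed statement numbers: [1, 5]
Surviving IR:
  a = 0 - 0
  y = 1 + a
  c = y
  return c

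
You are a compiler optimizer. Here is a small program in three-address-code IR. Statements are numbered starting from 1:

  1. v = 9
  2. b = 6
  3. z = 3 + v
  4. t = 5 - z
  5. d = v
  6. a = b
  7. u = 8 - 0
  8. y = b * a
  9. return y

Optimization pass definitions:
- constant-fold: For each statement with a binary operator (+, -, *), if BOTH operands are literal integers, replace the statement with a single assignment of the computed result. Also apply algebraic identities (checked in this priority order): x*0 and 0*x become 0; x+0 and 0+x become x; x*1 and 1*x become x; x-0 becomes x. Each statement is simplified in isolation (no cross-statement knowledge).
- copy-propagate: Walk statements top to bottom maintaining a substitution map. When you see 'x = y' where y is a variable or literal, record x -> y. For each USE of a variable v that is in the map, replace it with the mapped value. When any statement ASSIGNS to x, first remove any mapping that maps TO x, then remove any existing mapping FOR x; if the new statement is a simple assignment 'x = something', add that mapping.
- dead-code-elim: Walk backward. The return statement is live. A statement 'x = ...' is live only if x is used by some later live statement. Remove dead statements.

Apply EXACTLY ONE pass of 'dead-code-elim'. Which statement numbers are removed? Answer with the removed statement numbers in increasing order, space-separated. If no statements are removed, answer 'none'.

Backward liveness scan:
Stmt 1 'v = 9': DEAD (v not in live set [])
Stmt 2 'b = 6': KEEP (b is live); live-in = []
Stmt 3 'z = 3 + v': DEAD (z not in live set ['b'])
Stmt 4 't = 5 - z': DEAD (t not in live set ['b'])
Stmt 5 'd = v': DEAD (d not in live set ['b'])
Stmt 6 'a = b': KEEP (a is live); live-in = ['b']
Stmt 7 'u = 8 - 0': DEAD (u not in live set ['a', 'b'])
Stmt 8 'y = b * a': KEEP (y is live); live-in = ['a', 'b']
Stmt 9 'return y': KEEP (return); live-in = ['y']
Removed statement numbers: [1, 3, 4, 5, 7]
Surviving IR:
  b = 6
  a = b
  y = b * a
  return y

Answer: 1 3 4 5 7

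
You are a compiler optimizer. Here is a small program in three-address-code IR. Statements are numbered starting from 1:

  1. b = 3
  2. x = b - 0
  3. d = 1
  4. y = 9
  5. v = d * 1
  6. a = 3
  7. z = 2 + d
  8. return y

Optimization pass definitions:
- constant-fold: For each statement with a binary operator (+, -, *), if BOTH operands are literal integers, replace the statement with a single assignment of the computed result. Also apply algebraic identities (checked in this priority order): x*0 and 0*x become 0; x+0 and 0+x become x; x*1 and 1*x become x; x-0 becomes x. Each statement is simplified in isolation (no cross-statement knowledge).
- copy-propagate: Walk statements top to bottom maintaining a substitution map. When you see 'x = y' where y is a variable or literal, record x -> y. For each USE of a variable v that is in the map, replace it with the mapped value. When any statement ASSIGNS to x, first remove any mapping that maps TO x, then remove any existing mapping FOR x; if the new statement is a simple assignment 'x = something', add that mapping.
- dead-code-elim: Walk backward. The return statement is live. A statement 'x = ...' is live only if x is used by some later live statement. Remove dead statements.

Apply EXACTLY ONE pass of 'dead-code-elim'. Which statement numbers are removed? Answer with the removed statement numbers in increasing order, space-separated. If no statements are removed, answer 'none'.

Backward liveness scan:
Stmt 1 'b = 3': DEAD (b not in live set [])
Stmt 2 'x = b - 0': DEAD (x not in live set [])
Stmt 3 'd = 1': DEAD (d not in live set [])
Stmt 4 'y = 9': KEEP (y is live); live-in = []
Stmt 5 'v = d * 1': DEAD (v not in live set ['y'])
Stmt 6 'a = 3': DEAD (a not in live set ['y'])
Stmt 7 'z = 2 + d': DEAD (z not in live set ['y'])
Stmt 8 'return y': KEEP (return); live-in = ['y']
Removed statement numbers: [1, 2, 3, 5, 6, 7]
Surviving IR:
  y = 9
  return y

Answer: 1 2 3 5 6 7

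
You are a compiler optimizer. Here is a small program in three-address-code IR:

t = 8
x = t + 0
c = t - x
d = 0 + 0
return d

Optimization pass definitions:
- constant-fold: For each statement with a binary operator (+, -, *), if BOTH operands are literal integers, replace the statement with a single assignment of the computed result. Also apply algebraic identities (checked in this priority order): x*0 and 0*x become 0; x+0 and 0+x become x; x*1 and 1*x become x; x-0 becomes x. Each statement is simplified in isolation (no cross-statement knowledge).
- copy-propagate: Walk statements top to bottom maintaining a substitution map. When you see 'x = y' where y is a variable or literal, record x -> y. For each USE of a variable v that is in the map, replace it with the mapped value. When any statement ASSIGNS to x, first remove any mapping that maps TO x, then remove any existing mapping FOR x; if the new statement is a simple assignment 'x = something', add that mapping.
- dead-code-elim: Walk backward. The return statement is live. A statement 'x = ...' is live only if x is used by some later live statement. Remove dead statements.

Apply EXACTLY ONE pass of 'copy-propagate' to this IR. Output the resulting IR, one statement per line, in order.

Applying copy-propagate statement-by-statement:
  [1] t = 8  (unchanged)
  [2] x = t + 0  -> x = 8 + 0
  [3] c = t - x  -> c = 8 - x
  [4] d = 0 + 0  (unchanged)
  [5] return d  (unchanged)
Result (5 stmts):
  t = 8
  x = 8 + 0
  c = 8 - x
  d = 0 + 0
  return d

Answer: t = 8
x = 8 + 0
c = 8 - x
d = 0 + 0
return d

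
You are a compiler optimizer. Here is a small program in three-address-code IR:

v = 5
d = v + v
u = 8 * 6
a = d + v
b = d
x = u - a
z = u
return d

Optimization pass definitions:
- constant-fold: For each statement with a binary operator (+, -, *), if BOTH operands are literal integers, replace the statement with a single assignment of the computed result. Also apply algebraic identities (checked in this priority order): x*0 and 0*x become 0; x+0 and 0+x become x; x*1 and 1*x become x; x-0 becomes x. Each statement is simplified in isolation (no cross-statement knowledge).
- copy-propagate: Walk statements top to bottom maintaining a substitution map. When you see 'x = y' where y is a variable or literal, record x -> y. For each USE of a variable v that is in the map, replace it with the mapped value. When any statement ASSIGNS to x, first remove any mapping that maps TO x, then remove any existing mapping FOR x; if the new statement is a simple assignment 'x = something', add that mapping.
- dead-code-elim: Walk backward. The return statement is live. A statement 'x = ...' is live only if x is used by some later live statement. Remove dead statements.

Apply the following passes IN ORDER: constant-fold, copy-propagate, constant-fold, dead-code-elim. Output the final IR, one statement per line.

Answer: d = 10
return d

Derivation:
Initial IR:
  v = 5
  d = v + v
  u = 8 * 6
  a = d + v
  b = d
  x = u - a
  z = u
  return d
After constant-fold (8 stmts):
  v = 5
  d = v + v
  u = 48
  a = d + v
  b = d
  x = u - a
  z = u
  return d
After copy-propagate (8 stmts):
  v = 5
  d = 5 + 5
  u = 48
  a = d + 5
  b = d
  x = 48 - a
  z = 48
  return d
After constant-fold (8 stmts):
  v = 5
  d = 10
  u = 48
  a = d + 5
  b = d
  x = 48 - a
  z = 48
  return d
After dead-code-elim (2 stmts):
  d = 10
  return d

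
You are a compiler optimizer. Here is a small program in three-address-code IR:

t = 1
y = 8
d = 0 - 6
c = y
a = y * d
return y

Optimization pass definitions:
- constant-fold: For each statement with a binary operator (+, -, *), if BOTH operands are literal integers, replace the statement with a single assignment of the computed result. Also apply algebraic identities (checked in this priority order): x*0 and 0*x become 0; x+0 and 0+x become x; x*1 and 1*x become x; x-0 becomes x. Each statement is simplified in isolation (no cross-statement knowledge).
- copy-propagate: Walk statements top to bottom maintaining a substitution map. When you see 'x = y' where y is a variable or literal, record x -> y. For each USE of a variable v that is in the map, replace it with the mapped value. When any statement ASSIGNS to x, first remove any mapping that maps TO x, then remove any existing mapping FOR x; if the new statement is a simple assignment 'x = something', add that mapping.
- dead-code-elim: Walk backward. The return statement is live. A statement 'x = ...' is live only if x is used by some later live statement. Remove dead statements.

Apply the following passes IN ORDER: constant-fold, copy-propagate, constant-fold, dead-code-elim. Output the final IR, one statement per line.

Initial IR:
  t = 1
  y = 8
  d = 0 - 6
  c = y
  a = y * d
  return y
After constant-fold (6 stmts):
  t = 1
  y = 8
  d = -6
  c = y
  a = y * d
  return y
After copy-propagate (6 stmts):
  t = 1
  y = 8
  d = -6
  c = 8
  a = 8 * -6
  return 8
After constant-fold (6 stmts):
  t = 1
  y = 8
  d = -6
  c = 8
  a = -48
  return 8
After dead-code-elim (1 stmts):
  return 8

Answer: return 8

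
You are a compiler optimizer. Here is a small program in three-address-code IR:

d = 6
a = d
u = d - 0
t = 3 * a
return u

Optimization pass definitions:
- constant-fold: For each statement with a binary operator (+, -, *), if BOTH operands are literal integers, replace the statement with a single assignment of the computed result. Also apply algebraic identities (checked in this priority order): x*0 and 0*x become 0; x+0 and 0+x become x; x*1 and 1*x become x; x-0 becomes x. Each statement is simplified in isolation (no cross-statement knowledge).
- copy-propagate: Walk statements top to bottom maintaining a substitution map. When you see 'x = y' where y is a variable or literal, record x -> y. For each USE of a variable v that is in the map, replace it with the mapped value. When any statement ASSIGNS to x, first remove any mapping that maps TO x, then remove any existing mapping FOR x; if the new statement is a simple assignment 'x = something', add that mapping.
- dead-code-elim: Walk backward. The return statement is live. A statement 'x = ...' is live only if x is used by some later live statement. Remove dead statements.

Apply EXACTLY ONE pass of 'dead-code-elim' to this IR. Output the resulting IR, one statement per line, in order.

Applying dead-code-elim statement-by-statement:
  [5] return u  -> KEEP (return); live=['u']
  [4] t = 3 * a  -> DEAD (t not live)
  [3] u = d - 0  -> KEEP; live=['d']
  [2] a = d  -> DEAD (a not live)
  [1] d = 6  -> KEEP; live=[]
Result (3 stmts):
  d = 6
  u = d - 0
  return u

Answer: d = 6
u = d - 0
return u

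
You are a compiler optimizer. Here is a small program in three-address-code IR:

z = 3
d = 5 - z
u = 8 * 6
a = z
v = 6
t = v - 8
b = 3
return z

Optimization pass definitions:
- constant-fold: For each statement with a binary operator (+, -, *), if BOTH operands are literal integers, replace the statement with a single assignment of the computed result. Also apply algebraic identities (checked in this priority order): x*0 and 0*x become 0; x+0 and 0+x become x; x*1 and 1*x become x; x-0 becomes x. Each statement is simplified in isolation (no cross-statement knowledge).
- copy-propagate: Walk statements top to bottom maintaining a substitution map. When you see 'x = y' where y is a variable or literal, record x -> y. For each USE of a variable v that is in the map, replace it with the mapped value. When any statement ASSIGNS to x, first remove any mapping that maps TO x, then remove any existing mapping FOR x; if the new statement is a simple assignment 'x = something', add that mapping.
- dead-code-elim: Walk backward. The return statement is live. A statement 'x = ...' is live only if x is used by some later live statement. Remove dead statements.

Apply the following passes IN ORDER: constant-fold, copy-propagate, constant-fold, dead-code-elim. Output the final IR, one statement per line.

Answer: return 3

Derivation:
Initial IR:
  z = 3
  d = 5 - z
  u = 8 * 6
  a = z
  v = 6
  t = v - 8
  b = 3
  return z
After constant-fold (8 stmts):
  z = 3
  d = 5 - z
  u = 48
  a = z
  v = 6
  t = v - 8
  b = 3
  return z
After copy-propagate (8 stmts):
  z = 3
  d = 5 - 3
  u = 48
  a = 3
  v = 6
  t = 6 - 8
  b = 3
  return 3
After constant-fold (8 stmts):
  z = 3
  d = 2
  u = 48
  a = 3
  v = 6
  t = -2
  b = 3
  return 3
After dead-code-elim (1 stmts):
  return 3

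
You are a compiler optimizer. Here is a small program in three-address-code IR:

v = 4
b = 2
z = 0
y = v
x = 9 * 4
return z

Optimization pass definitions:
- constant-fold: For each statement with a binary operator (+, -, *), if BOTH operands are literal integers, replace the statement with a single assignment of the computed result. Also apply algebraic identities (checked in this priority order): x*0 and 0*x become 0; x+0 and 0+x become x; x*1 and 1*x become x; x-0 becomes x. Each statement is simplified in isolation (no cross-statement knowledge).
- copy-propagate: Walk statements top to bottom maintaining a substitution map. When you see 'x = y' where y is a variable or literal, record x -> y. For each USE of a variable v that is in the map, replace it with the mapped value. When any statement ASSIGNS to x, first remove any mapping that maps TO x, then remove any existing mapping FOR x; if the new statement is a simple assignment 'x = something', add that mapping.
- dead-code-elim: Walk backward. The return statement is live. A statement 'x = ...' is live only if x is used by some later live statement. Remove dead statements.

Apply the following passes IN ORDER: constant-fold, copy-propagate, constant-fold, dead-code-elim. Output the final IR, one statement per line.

Initial IR:
  v = 4
  b = 2
  z = 0
  y = v
  x = 9 * 4
  return z
After constant-fold (6 stmts):
  v = 4
  b = 2
  z = 0
  y = v
  x = 36
  return z
After copy-propagate (6 stmts):
  v = 4
  b = 2
  z = 0
  y = 4
  x = 36
  return 0
After constant-fold (6 stmts):
  v = 4
  b = 2
  z = 0
  y = 4
  x = 36
  return 0
After dead-code-elim (1 stmts):
  return 0

Answer: return 0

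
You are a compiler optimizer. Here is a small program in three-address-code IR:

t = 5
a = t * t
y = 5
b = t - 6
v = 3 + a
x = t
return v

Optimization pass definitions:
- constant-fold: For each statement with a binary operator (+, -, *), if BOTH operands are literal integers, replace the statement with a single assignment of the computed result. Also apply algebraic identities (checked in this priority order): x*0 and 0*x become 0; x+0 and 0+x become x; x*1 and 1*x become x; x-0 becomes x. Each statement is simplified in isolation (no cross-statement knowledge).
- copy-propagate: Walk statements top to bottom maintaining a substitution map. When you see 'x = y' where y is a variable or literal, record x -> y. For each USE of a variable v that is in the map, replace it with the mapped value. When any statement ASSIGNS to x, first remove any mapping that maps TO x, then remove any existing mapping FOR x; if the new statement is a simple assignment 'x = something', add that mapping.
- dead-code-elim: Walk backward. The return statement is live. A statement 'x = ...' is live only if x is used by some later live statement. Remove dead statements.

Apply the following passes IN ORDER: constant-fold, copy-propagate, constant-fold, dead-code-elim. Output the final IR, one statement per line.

Answer: a = 25
v = 3 + a
return v

Derivation:
Initial IR:
  t = 5
  a = t * t
  y = 5
  b = t - 6
  v = 3 + a
  x = t
  return v
After constant-fold (7 stmts):
  t = 5
  a = t * t
  y = 5
  b = t - 6
  v = 3 + a
  x = t
  return v
After copy-propagate (7 stmts):
  t = 5
  a = 5 * 5
  y = 5
  b = 5 - 6
  v = 3 + a
  x = 5
  return v
After constant-fold (7 stmts):
  t = 5
  a = 25
  y = 5
  b = -1
  v = 3 + a
  x = 5
  return v
After dead-code-elim (3 stmts):
  a = 25
  v = 3 + a
  return v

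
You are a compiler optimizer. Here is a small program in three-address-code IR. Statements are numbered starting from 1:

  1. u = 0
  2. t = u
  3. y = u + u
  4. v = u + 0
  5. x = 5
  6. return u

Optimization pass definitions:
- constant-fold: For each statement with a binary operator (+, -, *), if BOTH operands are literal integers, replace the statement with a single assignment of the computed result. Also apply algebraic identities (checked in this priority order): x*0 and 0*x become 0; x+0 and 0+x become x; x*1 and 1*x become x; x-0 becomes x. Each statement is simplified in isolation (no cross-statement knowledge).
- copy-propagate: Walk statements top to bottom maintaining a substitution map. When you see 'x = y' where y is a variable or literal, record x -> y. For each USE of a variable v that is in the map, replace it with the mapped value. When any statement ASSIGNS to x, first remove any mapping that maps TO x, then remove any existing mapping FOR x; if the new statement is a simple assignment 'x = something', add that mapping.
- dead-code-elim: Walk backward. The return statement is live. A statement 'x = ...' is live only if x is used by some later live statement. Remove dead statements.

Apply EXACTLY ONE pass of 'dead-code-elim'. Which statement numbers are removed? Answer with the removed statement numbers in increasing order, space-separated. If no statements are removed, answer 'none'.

Backward liveness scan:
Stmt 1 'u = 0': KEEP (u is live); live-in = []
Stmt 2 't = u': DEAD (t not in live set ['u'])
Stmt 3 'y = u + u': DEAD (y not in live set ['u'])
Stmt 4 'v = u + 0': DEAD (v not in live set ['u'])
Stmt 5 'x = 5': DEAD (x not in live set ['u'])
Stmt 6 'return u': KEEP (return); live-in = ['u']
Removed statement numbers: [2, 3, 4, 5]
Surviving IR:
  u = 0
  return u

Answer: 2 3 4 5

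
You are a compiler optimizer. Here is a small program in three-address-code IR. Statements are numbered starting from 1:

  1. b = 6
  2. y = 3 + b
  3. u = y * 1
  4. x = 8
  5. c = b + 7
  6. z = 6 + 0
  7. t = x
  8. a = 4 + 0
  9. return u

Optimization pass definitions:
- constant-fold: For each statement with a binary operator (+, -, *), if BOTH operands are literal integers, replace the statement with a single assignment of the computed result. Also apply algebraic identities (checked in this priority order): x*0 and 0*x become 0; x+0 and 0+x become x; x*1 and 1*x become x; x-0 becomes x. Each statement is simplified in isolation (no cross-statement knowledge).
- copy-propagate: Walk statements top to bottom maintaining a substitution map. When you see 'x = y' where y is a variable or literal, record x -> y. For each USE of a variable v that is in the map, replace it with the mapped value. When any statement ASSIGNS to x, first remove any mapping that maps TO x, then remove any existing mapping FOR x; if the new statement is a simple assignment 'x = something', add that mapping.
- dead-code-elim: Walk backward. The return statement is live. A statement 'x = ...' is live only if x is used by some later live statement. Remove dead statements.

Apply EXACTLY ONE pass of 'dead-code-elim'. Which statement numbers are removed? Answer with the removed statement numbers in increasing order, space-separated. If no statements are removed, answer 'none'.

Answer: 4 5 6 7 8

Derivation:
Backward liveness scan:
Stmt 1 'b = 6': KEEP (b is live); live-in = []
Stmt 2 'y = 3 + b': KEEP (y is live); live-in = ['b']
Stmt 3 'u = y * 1': KEEP (u is live); live-in = ['y']
Stmt 4 'x = 8': DEAD (x not in live set ['u'])
Stmt 5 'c = b + 7': DEAD (c not in live set ['u'])
Stmt 6 'z = 6 + 0': DEAD (z not in live set ['u'])
Stmt 7 't = x': DEAD (t not in live set ['u'])
Stmt 8 'a = 4 + 0': DEAD (a not in live set ['u'])
Stmt 9 'return u': KEEP (return); live-in = ['u']
Removed statement numbers: [4, 5, 6, 7, 8]
Surviving IR:
  b = 6
  y = 3 + b
  u = y * 1
  return u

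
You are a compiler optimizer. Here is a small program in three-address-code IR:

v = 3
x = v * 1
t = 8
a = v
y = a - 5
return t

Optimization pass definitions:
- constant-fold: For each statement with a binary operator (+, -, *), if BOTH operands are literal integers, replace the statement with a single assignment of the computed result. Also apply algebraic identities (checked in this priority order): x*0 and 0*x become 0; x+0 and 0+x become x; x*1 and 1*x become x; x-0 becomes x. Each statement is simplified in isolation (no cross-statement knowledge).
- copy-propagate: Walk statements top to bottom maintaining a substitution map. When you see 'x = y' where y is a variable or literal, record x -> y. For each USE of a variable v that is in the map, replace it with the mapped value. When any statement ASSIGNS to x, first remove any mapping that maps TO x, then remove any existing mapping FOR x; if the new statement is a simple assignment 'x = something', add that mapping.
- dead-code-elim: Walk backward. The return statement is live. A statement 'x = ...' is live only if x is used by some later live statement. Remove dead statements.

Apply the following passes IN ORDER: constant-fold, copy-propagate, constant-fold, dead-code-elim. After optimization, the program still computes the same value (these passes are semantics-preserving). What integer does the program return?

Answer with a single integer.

Initial IR:
  v = 3
  x = v * 1
  t = 8
  a = v
  y = a - 5
  return t
After constant-fold (6 stmts):
  v = 3
  x = v
  t = 8
  a = v
  y = a - 5
  return t
After copy-propagate (6 stmts):
  v = 3
  x = 3
  t = 8
  a = 3
  y = 3 - 5
  return 8
After constant-fold (6 stmts):
  v = 3
  x = 3
  t = 8
  a = 3
  y = -2
  return 8
After dead-code-elim (1 stmts):
  return 8
Evaluate:
  v = 3  =>  v = 3
  x = v * 1  =>  x = 3
  t = 8  =>  t = 8
  a = v  =>  a = 3
  y = a - 5  =>  y = -2
  return t = 8

Answer: 8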